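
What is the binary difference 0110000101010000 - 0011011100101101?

Method 1 - Direct subtraction (column by column from the right: bit − bit − borrow-in; if negative, add 2 and borrow 1 from the next column):
borrow: 0111110001011110
        0110000101010000
-       0011011100101101
------------------------
        0010101000100011

Method 2 - Add two's complement:
Two's complement of 0011011100101101: invert → 1100100011010010, add 1 → 1100100011010011
  0110000101010000
+ 1100100011010011
------------------
 10010101000100011  (end carry out of the top bit = 1)
Discarding the end carry: 0010101000100011
Decimal check:
  0110000101010000 = 16384 + 8192 + 256 + 64 + 16 = 24912
  0011011100101101 = 8192 + 4096 + 1024 + 512 + 256 + 32 + 8 + 4 + 1 = 14125
  24912 - 14125 = 10787, and 0010101000100011 = 8192 + 2048 + 512 + 32 + 2 + 1 = 10787 ✓



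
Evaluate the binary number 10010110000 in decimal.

Sum of powers of 2 for each 1-bit:
2^4 + 2^5 + 2^7 + 2^10
= 16 + 32 + 128 + 1024
= 1200



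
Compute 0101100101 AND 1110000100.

AND: 1 only when both bits are 1
  0101100101
& 1110000100
------------
  0100000100
Decimal: 357 & 900 = 260



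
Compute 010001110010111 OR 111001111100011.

OR: 1 when either bit is 1
  010001110010111
| 111001111100011
-----------------
  111001111110111
Decimal: 9111 | 29667 = 29687



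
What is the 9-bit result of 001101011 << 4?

Original: 001101011 (decimal 107)
Shift left by 4 positions
Append 4 zeros on the right and drop the 4 high bits that overflow the 9-bit width
Result: 010110000 (decimal 176)
Equivalent: 107 << 4 = 107 × 2^4 = 1712, truncated to 9 bits = 176



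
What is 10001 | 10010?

OR: 1 when either bit is 1
  10001
| 10010
-------
  10011
Decimal: 17 | 18 = 19



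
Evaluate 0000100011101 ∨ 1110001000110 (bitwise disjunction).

OR: 1 when either bit is 1
  0000100011101
| 1110001000110
---------------
  1110101011111
Decimal: 285 | 7238 = 7519



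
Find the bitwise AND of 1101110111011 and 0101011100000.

AND: 1 only when both bits are 1
  1101110111011
& 0101011100000
---------------
  0101010100000
Decimal: 7099 & 2784 = 2720



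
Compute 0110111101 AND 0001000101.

AND: 1 only when both bits are 1
  0110111101
& 0001000101
------------
  0000000101
Decimal: 445 & 69 = 5



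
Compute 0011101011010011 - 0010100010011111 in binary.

Method 1 - Direct subtraction (column by column from the right: bit − bit − borrow-in; if negative, add 2 and borrow 1 from the next column):
borrow: 0000000001111000
        0011101011010011
-       0010100010011111
------------------------
        0001001000110100

Method 2 - Add two's complement:
Two's complement of 0010100010011111: invert → 1101011101100000, add 1 → 1101011101100001
  0011101011010011
+ 1101011101100001
------------------
 10001001000110100  (end carry out of the top bit = 1)
Discarding the end carry: 0001001000110100
Decimal check:
  0011101011010011 = 8192 + 4096 + 2048 + 512 + 128 + 64 + 16 + 2 + 1 = 15059
  0010100010011111 = 8192 + 2048 + 128 + 16 + 8 + 4 + 2 + 1 = 10399
  15059 - 10399 = 4660, and 0001001000110100 = 4096 + 512 + 32 + 16 + 4 = 4660 ✓



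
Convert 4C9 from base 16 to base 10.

Expand by place value (powers of 16):
Digit values: C = 12
4C9 = 4 × 16^2 + 12 × 16^1 + 9 × 16^0
= 4 × 256 + 12 × 16 + 9 × 1
= 1024 + 192 + 9
= 1225



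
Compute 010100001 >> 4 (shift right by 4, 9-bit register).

Original: 010100001 (decimal 161)
Shift right by 4 positions
Drop the 4 low bits; fill with zeros on the left
Result: 000001010 (decimal 10)
Equivalent: 161 >> 4 = 161 ÷ 2^4 = 10



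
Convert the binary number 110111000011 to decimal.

Sum of powers of 2 for each 1-bit:
2^0 + 2^1 + 2^6 + 2^7 + 2^8 + 2^10 + 2^11
= 1 + 2 + 64 + 128 + 256 + 1024 + 2048
= 3523



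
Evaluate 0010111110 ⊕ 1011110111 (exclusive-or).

XOR: 1 when bits differ
  0010111110
^ 1011110111
------------
  1001001001
Decimal: 190 ^ 759 = 585



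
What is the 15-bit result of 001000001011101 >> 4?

Original: 001000001011101 (decimal 4189)
Shift right by 4 positions
Drop the 4 low bits; fill with zeros on the left
Result: 000000100000101 (decimal 261)
Equivalent: 4189 >> 4 = 4189 ÷ 2^4 = 261



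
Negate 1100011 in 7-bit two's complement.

Original (sign bit 1, negative): 1100011
Step 1 - Invert all bits: 0011100
Step 2 - Add 1: 0011101
Verification: 1100011 + 0011101 = 10000000; discarding the end carry (carry out of the top bit) leaves the 7-bit value 0000000, as required for x + (-x)



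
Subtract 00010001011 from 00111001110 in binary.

Method 1 - Direct subtraction (column by column from the right: bit − bit − borrow-in; if negative, add 2 and borrow 1 from the next column):
borrow: 00000000110
        00111001110
-       00010001011
-------------------
        00101000011

Method 2 - Add two's complement:
Two's complement of 00010001011: invert → 11101110100, add 1 → 11101110101
  00111001110
+ 11101110101
-------------
 100101000011  (end carry out of the top bit = 1)
Discarding the end carry: 00101000011
Decimal check:
  00111001110 = 256 + 128 + 64 + 8 + 4 + 2 = 462
  00010001011 = 128 + 8 + 2 + 1 = 139
  462 - 139 = 323, and 00101000011 = 256 + 64 + 2 + 1 = 323 ✓



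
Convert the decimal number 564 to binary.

Using repeated division by 2:
564 ÷ 2 = 282 remainder 0
282 ÷ 2 = 141 remainder 0
141 ÷ 2 = 70 remainder 1
70 ÷ 2 = 35 remainder 0
35 ÷ 2 = 17 remainder 1
17 ÷ 2 = 8 remainder 1
8 ÷ 2 = 4 remainder 0
4 ÷ 2 = 2 remainder 0
2 ÷ 2 = 1 remainder 0
1 ÷ 2 = 0 remainder 1
Reading remainders bottom to top: 1000110100



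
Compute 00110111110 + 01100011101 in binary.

Add column by column from the right: bit + bit + carry-in; write the sum mod 2, carry 1 when the sum is 2 or 3.
carry:  11001111000
        00110111110
+       01100011101
-------------------
       010011011011
(the carry out of the leftmost column, 0, becomes the leading bit)
Decimal check:
  00110111110 = 256 + 128 + 32 + 16 + 8 + 4 + 2 = 446
  01100011101 = 512 + 256 + 16 + 8 + 4 + 1 = 797
  446 + 797 = 1243, and 010011011011 = 1024 + 128 + 64 + 16 + 8 + 2 + 1 = 1243 ✓



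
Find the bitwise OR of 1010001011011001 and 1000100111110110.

OR: 1 when either bit is 1
  1010001011011001
| 1000100111110110
------------------
  1010101111111111
Decimal: 41689 | 35318 = 44031



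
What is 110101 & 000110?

AND: 1 only when both bits are 1
  110101
& 000110
--------
  000100
Decimal: 53 & 6 = 4



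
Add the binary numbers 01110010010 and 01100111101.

Add column by column from the right: bit + bit + carry-in; write the sum mod 2, carry 1 when the sum is 2 or 3.
carry:  11001100000
        01110010010
+       01100111101
-------------------
       011011001111
(the carry out of the leftmost column, 0, becomes the leading bit)
Decimal check:
  01110010010 = 512 + 256 + 128 + 16 + 2 = 914
  01100111101 = 512 + 256 + 32 + 16 + 8 + 4 + 1 = 829
  914 + 829 = 1743, and 011011001111 = 1024 + 512 + 128 + 64 + 8 + 4 + 2 + 1 = 1743 ✓



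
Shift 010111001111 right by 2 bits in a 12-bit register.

Original: 010111001111 (decimal 1487)
Shift right by 2 positions
Drop the 2 low bits; fill with zeros on the left
Result: 000101110011 (decimal 371)
Equivalent: 1487 >> 2 = 1487 ÷ 2^2 = 371



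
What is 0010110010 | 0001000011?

OR: 1 when either bit is 1
  0010110010
| 0001000011
------------
  0011110011
Decimal: 178 | 67 = 243



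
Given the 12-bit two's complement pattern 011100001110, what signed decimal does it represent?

Binary: 011100001110
Sign bit: 0 (non-negative)
Read directly as an unsigned value:
011100001110 = 1024 + 512 + 256 + 8 + 4 + 2 = 1806
Value: 1806



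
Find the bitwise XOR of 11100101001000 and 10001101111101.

XOR: 1 when bits differ
  11100101001000
^ 10001101111101
----------------
  01101000110101
Decimal: 14664 ^ 9085 = 6709



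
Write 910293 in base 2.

Using repeated division by 2:
910293 ÷ 2 = 455146 remainder 1
455146 ÷ 2 = 227573 remainder 0
227573 ÷ 2 = 113786 remainder 1
113786 ÷ 2 = 56893 remainder 0
56893 ÷ 2 = 28446 remainder 1
28446 ÷ 2 = 14223 remainder 0
14223 ÷ 2 = 7111 remainder 1
7111 ÷ 2 = 3555 remainder 1
3555 ÷ 2 = 1777 remainder 1
1777 ÷ 2 = 888 remainder 1
888 ÷ 2 = 444 remainder 0
444 ÷ 2 = 222 remainder 0
222 ÷ 2 = 111 remainder 0
111 ÷ 2 = 55 remainder 1
55 ÷ 2 = 27 remainder 1
27 ÷ 2 = 13 remainder 1
13 ÷ 2 = 6 remainder 1
6 ÷ 2 = 3 remainder 0
3 ÷ 2 = 1 remainder 1
1 ÷ 2 = 0 remainder 1
Reading remainders bottom to top: 11011110001111010101



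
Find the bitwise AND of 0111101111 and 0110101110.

AND: 1 only when both bits are 1
  0111101111
& 0110101110
------------
  0110101110
Decimal: 495 & 430 = 430



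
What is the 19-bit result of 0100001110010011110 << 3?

Original: 0100001110010011110 (decimal 138398)
Shift left by 3 positions
Append 3 zeros on the right and drop the 3 high bits that overflow the 19-bit width
Result: 0001110010011110000 (decimal 58608)
Equivalent: 138398 << 3 = 138398 × 2^3 = 1107184, truncated to 19 bits = 58608



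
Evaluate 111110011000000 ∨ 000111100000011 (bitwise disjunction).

OR: 1 when either bit is 1
  111110011000000
| 000111100000011
-----------------
  111111111000011
Decimal: 31936 | 3843 = 32707



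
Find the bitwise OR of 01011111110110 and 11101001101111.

OR: 1 when either bit is 1
  01011111110110
| 11101001101111
----------------
  11111111111111
Decimal: 6134 | 14959 = 16383



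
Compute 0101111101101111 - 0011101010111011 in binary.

Method 1 - Direct subtraction (column by column from the right: bit − bit − borrow-in; if negative, add 2 and borrow 1 from the next column):
borrow: 0100000101100000
        0101111101101111
-       0011101010111011
------------------------
        0010010010110100

Method 2 - Add two's complement:
Two's complement of 0011101010111011: invert → 1100010101000100, add 1 → 1100010101000101
  0101111101101111
+ 1100010101000101
------------------
 10010010010110100  (end carry out of the top bit = 1)
Discarding the end carry: 0010010010110100
Decimal check:
  0101111101101111 = 16384 + 4096 + 2048 + 1024 + 512 + 256 + 64 + 32 + 8 + 4 + 2 + 1 = 24431
  0011101010111011 = 8192 + 4096 + 2048 + 512 + 128 + 32 + 16 + 8 + 2 + 1 = 15035
  24431 - 15035 = 9396, and 0010010010110100 = 8192 + 1024 + 128 + 32 + 16 + 4 = 9396 ✓



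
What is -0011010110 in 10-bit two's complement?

Original: 0011010110
Step 1 - Invert all bits: 1100101001
Step 2 - Add 1: 1100101010
Verification: 0011010110 + 1100101010 = 10000000000; discarding the end carry (carry out of the top bit) leaves the 10-bit value 0000000000, as required for x + (-x)



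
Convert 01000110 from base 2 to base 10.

Sum of powers of 2 for each 1-bit:
2^1 + 2^2 + 2^6
= 2 + 4 + 64
= 70



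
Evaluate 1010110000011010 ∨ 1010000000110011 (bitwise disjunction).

OR: 1 when either bit is 1
  1010110000011010
| 1010000000110011
------------------
  1010110000111011
Decimal: 44058 | 41011 = 44091



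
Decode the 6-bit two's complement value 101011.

Binary: 101011
Sign bit: 1 (negative)
Invert: 010100
Add 1:  010101
Magnitude: 010101 = 16 + 4 + 1 = 21
Value: -21



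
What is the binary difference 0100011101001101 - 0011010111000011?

Method 1 - Direct subtraction (column by column from the right: bit − bit − borrow-in; if negative, add 2 and borrow 1 from the next column):
borrow: 0110001100000100
        0100011101001101
-       0011010111000011
------------------------
        0001000110001010

Method 2 - Add two's complement:
Two's complement of 0011010111000011: invert → 1100101000111100, add 1 → 1100101000111101
  0100011101001101
+ 1100101000111101
------------------
 10001000110001010  (end carry out of the top bit = 1)
Discarding the end carry: 0001000110001010
Decimal check:
  0100011101001101 = 16384 + 1024 + 512 + 256 + 64 + 8 + 4 + 1 = 18253
  0011010111000011 = 8192 + 4096 + 1024 + 256 + 128 + 64 + 2 + 1 = 13763
  18253 - 13763 = 4490, and 0001000110001010 = 4096 + 256 + 128 + 8 + 2 = 4490 ✓



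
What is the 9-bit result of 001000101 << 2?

Original: 001000101 (decimal 69)
Shift left by 2 positions
Append 2 zeros on the right
Result: 100010100 (decimal 276)
Equivalent: 69 << 2 = 69 × 2^2 = 276



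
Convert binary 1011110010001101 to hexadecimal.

Group into 4-bit nibbles from right:
  1011 = B
  1100 = C
  1000 = 8
  1101 = D
Result: BC8D



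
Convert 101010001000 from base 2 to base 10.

Sum of powers of 2 for each 1-bit:
2^3 + 2^7 + 2^9 + 2^11
= 8 + 128 + 512 + 2048
= 2696



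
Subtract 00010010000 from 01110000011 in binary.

Method 1 - Direct subtraction (column by column from the right: bit − bit − borrow-in; if negative, add 2 and borrow 1 from the next column):
borrow: 00111100000
        01110000011
-       00010010000
-------------------
        01011110011

Method 2 - Add two's complement:
Two's complement of 00010010000: invert → 11101101111, add 1 → 11101110000
  01110000011
+ 11101110000
-------------
 101011110011  (end carry out of the top bit = 1)
Discarding the end carry: 01011110011
Decimal check:
  01110000011 = 512 + 256 + 128 + 2 + 1 = 899
  00010010000 = 128 + 16 = 144
  899 - 144 = 755, and 01011110011 = 512 + 128 + 64 + 32 + 16 + 2 + 1 = 755 ✓



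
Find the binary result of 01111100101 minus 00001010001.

Method 1 - Direct subtraction (column by column from the right: bit − bit − borrow-in; if negative, add 2 and borrow 1 from the next column):
borrow: 00000100000
        01111100101
-       00001010001
-------------------
        01110010100

Method 2 - Add two's complement:
Two's complement of 00001010001: invert → 11110101110, add 1 → 11110101111
  01111100101
+ 11110101111
-------------
 101110010100  (end carry out of the top bit = 1)
Discarding the end carry: 01110010100
Decimal check:
  01111100101 = 512 + 256 + 128 + 64 + 32 + 4 + 1 = 997
  00001010001 = 64 + 16 + 1 = 81
  997 - 81 = 916, and 01110010100 = 512 + 256 + 128 + 16 + 4 = 916 ✓



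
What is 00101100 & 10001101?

AND: 1 only when both bits are 1
  00101100
& 10001101
----------
  00001100
Decimal: 44 & 141 = 12



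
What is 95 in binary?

Using repeated division by 2:
95 ÷ 2 = 47 remainder 1
47 ÷ 2 = 23 remainder 1
23 ÷ 2 = 11 remainder 1
11 ÷ 2 = 5 remainder 1
5 ÷ 2 = 2 remainder 1
2 ÷ 2 = 1 remainder 0
1 ÷ 2 = 0 remainder 1
Reading remainders bottom to top: 1011111



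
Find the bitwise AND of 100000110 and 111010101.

AND: 1 only when both bits are 1
  100000110
& 111010101
-----------
  100000100
Decimal: 262 & 469 = 260



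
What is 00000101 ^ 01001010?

XOR: 1 when bits differ
  00000101
^ 01001010
----------
  01001111
Decimal: 5 ^ 74 = 79



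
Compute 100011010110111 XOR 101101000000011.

XOR: 1 when bits differ
  100011010110111
^ 101101000000011
-----------------
  001110010110100
Decimal: 18103 ^ 23043 = 7348



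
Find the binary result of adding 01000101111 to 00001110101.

Add column by column from the right: bit + bit + carry-in; write the sum mod 2, carry 1 when the sum is 2 or 3.
carry:  00011111110
        01000101111
+       00001110101
-------------------
       001010100100
(the carry out of the leftmost column, 0, becomes the leading bit)
Decimal check:
  01000101111 = 512 + 32 + 8 + 4 + 2 + 1 = 559
  00001110101 = 64 + 32 + 16 + 4 + 1 = 117
  559 + 117 = 676, and 001010100100 = 512 + 128 + 32 + 4 = 676 ✓



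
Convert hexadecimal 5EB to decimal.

Expand by place value (powers of 16):
Digit values: E = 14, B = 11
5EB = 5 × 16^2 + 14 × 16^1 + 11 × 16^0
= 5 × 256 + 14 × 16 + 11 × 1
= 1280 + 224 + 11
= 1515



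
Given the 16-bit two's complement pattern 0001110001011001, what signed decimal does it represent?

Binary: 0001110001011001
Sign bit: 0 (non-negative)
Read directly as an unsigned value:
0001110001011001 = 4096 + 2048 + 1024 + 64 + 16 + 8 + 1 = 7257
Value: 7257



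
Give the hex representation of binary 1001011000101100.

Group into 4-bit nibbles from right:
  1001 = 9
  0110 = 6
  0010 = 2
  1100 = C
Result: 962C



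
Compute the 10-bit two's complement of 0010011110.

Original: 0010011110
Step 1 - Invert all bits: 1101100001
Step 2 - Add 1: 1101100010
Verification: 0010011110 + 1101100010 = 10000000000; discarding the end carry (carry out of the top bit) leaves the 10-bit value 0000000000, as required for x + (-x)



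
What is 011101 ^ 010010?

XOR: 1 when bits differ
  011101
^ 010010
--------
  001111
Decimal: 29 ^ 18 = 15



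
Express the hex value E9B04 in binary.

Convert each hex digit to 4 bits:
  E = 1110
  9 = 1001
  B = 1011
  0 = 0000
  4 = 0100
Concatenate: 11101001101100000100



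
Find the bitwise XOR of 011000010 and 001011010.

XOR: 1 when bits differ
  011000010
^ 001011010
-----------
  010011000
Decimal: 194 ^ 90 = 152



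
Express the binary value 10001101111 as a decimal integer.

Sum of powers of 2 for each 1-bit:
2^0 + 2^1 + 2^2 + 2^3 + 2^5 + 2^6 + 2^10
= 1 + 2 + 4 + 8 + 32 + 64 + 1024
= 1135



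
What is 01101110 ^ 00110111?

XOR: 1 when bits differ
  01101110
^ 00110111
----------
  01011001
Decimal: 110 ^ 55 = 89



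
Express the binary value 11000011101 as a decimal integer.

Sum of powers of 2 for each 1-bit:
2^0 + 2^2 + 2^3 + 2^4 + 2^9 + 2^10
= 1 + 4 + 8 + 16 + 512 + 1024
= 1565



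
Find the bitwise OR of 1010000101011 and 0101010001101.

OR: 1 when either bit is 1
  1010000101011
| 0101010001101
---------------
  1111010101111
Decimal: 5163 | 2701 = 7855



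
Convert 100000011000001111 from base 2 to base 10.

Sum of powers of 2 for each 1-bit:
2^0 + 2^1 + 2^2 + 2^3 + 2^9 + 2^10 + 2^17
= 1 + 2 + 4 + 8 + 512 + 1024 + 131072
= 132623



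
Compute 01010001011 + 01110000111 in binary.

Add column by column from the right: bit + bit + carry-in; write the sum mod 2, carry 1 when the sum is 2 or 3.
carry:  11100011110
        01010001011
+       01110000111
-------------------
       011000010010
(the carry out of the leftmost column, 0, becomes the leading bit)
Decimal check:
  01010001011 = 512 + 128 + 8 + 2 + 1 = 651
  01110000111 = 512 + 256 + 128 + 4 + 2 + 1 = 903
  651 + 903 = 1554, and 011000010010 = 1024 + 512 + 16 + 2 = 1554 ✓



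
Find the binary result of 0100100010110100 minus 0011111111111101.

Method 1 - Direct subtraction (column by column from the right: bit − bit − borrow-in; if negative, add 2 and borrow 1 from the next column):
borrow: 0111111111111110
        0100100010110100
-       0011111111111101
------------------------
        0000100010110111

Method 2 - Add two's complement:
Two's complement of 0011111111111101: invert → 1100000000000010, add 1 → 1100000000000011
  0100100010110100
+ 1100000000000011
------------------
 10000100010110111  (end carry out of the top bit = 1)
Discarding the end carry: 0000100010110111
Decimal check:
  0100100010110100 = 16384 + 2048 + 128 + 32 + 16 + 4 = 18612
  0011111111111101 = 8192 + 4096 + 2048 + 1024 + 512 + 256 + 128 + 64 + 32 + 16 + 8 + 4 + 1 = 16381
  18612 - 16381 = 2231, and 0000100010110111 = 2048 + 128 + 32 + 16 + 4 + 2 + 1 = 2231 ✓



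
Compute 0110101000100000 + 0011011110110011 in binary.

Add column by column from the right: bit + bit + carry-in; write the sum mod 2, carry 1 when the sum is 2 or 3.
carry:  1111110001000000
        0110101000100000
+       0011011110110011
------------------------
       01010000111010011
(the carry out of the leftmost column, 0, becomes the leading bit)
Decimal check:
  0110101000100000 = 16384 + 8192 + 2048 + 512 + 32 = 27168
  0011011110110011 = 8192 + 4096 + 1024 + 512 + 256 + 128 + 32 + 16 + 2 + 1 = 14259
  27168 + 14259 = 41427, and 01010000111010011 = 32768 + 8192 + 256 + 128 + 64 + 16 + 2 + 1 = 41427 ✓



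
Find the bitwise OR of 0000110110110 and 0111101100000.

OR: 1 when either bit is 1
  0000110110110
| 0111101100000
---------------
  0111111110110
Decimal: 438 | 3936 = 4086



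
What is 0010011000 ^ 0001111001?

XOR: 1 when bits differ
  0010011000
^ 0001111001
------------
  0011100001
Decimal: 152 ^ 121 = 225



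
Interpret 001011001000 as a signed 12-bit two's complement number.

Binary: 001011001000
Sign bit: 0 (non-negative)
Read directly as an unsigned value:
001011001000 = 512 + 128 + 64 + 8 = 712
Value: 712



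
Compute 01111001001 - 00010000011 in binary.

Method 1 - Direct subtraction (column by column from the right: bit − bit − borrow-in; if negative, add 2 and borrow 1 from the next column):
borrow: 00000001100
        01111001001
-       00010000011
-------------------
        01101000110

Method 2 - Add two's complement:
Two's complement of 00010000011: invert → 11101111100, add 1 → 11101111101
  01111001001
+ 11101111101
-------------
 101101000110  (end carry out of the top bit = 1)
Discarding the end carry: 01101000110
Decimal check:
  01111001001 = 512 + 256 + 128 + 64 + 8 + 1 = 969
  00010000011 = 128 + 2 + 1 = 131
  969 - 131 = 838, and 01101000110 = 512 + 256 + 64 + 4 + 2 = 838 ✓



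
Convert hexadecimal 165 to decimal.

Expand by place value (powers of 16):
165 = 1 × 16^2 + 6 × 16^1 + 5 × 16^0
= 1 × 256 + 6 × 16 + 5 × 1
= 256 + 96 + 5
= 357



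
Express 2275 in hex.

Using repeated division by 16 (digits 10–15 are A–F):
2275 ÷ 16 = 142 remainder 3
142 ÷ 16 = 8 remainder 14 (E)
8 ÷ 16 = 0 remainder 8
Reading remainders bottom to top: 8E3



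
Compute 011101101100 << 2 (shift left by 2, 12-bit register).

Original: 011101101100 (decimal 1900)
Shift left by 2 positions
Append 2 zeros on the right and drop the 2 high bits that overflow the 12-bit width
Result: 110110110000 (decimal 3504)
Equivalent: 1900 << 2 = 1900 × 2^2 = 7600, truncated to 12 bits = 3504



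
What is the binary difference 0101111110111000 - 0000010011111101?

Method 1 - Direct subtraction (column by column from the right: bit − bit − borrow-in; if negative, add 2 and borrow 1 from the next column):
borrow: 0000000111111110
        0101111110111000
-       0000010011111101
------------------------
        0101101010111011

Method 2 - Add two's complement:
Two's complement of 0000010011111101: invert → 1111101100000010, add 1 → 1111101100000011
  0101111110111000
+ 1111101100000011
------------------
 10101101010111011  (end carry out of the top bit = 1)
Discarding the end carry: 0101101010111011
Decimal check:
  0101111110111000 = 16384 + 4096 + 2048 + 1024 + 512 + 256 + 128 + 32 + 16 + 8 = 24504
  0000010011111101 = 1024 + 128 + 64 + 32 + 16 + 8 + 4 + 1 = 1277
  24504 - 1277 = 23227, and 0101101010111011 = 16384 + 4096 + 2048 + 512 + 128 + 32 + 16 + 8 + 2 + 1 = 23227 ✓



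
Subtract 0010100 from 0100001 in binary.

Method 1 - Direct subtraction (column by column from the right: bit − bit − borrow-in; if negative, add 2 and borrow 1 from the next column):
borrow: 0111000
        0100001
-       0010100
---------------
        0001101

Method 2 - Add two's complement:
Two's complement of 0010100: invert → 1101011, add 1 → 1101100
  0100001
+ 1101100
---------
 10001101  (end carry out of the top bit = 1)
Discarding the end carry: 0001101
Decimal check:
  0100001 = 32 + 1 = 33
  0010100 = 16 + 4 = 20
  33 - 20 = 13, and 0001101 = 8 + 4 + 1 = 13 ✓



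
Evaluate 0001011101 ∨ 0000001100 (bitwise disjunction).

OR: 1 when either bit is 1
  0001011101
| 0000001100
------------
  0001011101
Decimal: 93 | 12 = 93



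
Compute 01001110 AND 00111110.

AND: 1 only when both bits are 1
  01001110
& 00111110
----------
  00001110
Decimal: 78 & 62 = 14



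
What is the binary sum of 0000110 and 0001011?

Add column by column from the right: bit + bit + carry-in; write the sum mod 2, carry 1 when the sum is 2 or 3.
carry:  0011100
        0000110
+       0001011
---------------
       00010001
(the carry out of the leftmost column, 0, becomes the leading bit)
Decimal check:
  0000110 = 4 + 2 = 6
  0001011 = 8 + 2 + 1 = 11
  6 + 11 = 17, and 00010001 = 16 + 1 = 17 ✓



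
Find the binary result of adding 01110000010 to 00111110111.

Add column by column from the right: bit + bit + carry-in; write the sum mod 2, carry 1 when the sum is 2 or 3.
carry:  11100001100
        01110000010
+       00111110111
-------------------
       010101111001
(the carry out of the leftmost column, 0, becomes the leading bit)
Decimal check:
  01110000010 = 512 + 256 + 128 + 2 = 898
  00111110111 = 256 + 128 + 64 + 32 + 16 + 4 + 2 + 1 = 503
  898 + 503 = 1401, and 010101111001 = 1024 + 256 + 64 + 32 + 16 + 8 + 1 = 1401 ✓



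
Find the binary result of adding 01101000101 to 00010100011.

Add column by column from the right: bit + bit + carry-in; write the sum mod 2, carry 1 when the sum is 2 or 3.
carry:  00000001110
        01101000101
+       00010100011
-------------------
       001111101000
(the carry out of the leftmost column, 0, becomes the leading bit)
Decimal check:
  01101000101 = 512 + 256 + 64 + 4 + 1 = 837
  00010100011 = 128 + 32 + 2 + 1 = 163
  837 + 163 = 1000, and 001111101000 = 512 + 256 + 128 + 64 + 32 + 8 = 1000 ✓



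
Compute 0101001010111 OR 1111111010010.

OR: 1 when either bit is 1
  0101001010111
| 1111111010010
---------------
  1111111010111
Decimal: 2647 | 8146 = 8151



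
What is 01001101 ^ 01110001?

XOR: 1 when bits differ
  01001101
^ 01110001
----------
  00111100
Decimal: 77 ^ 113 = 60



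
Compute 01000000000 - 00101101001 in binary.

Method 1 - Direct subtraction (column by column from the right: bit − bit − borrow-in; if negative, add 2 and borrow 1 from the next column):
borrow: 01111111110
        01000000000
-       00101101001
-------------------
        00010010111

Method 2 - Add two's complement:
Two's complement of 00101101001: invert → 11010010110, add 1 → 11010010111
  01000000000
+ 11010010111
-------------
 100010010111  (end carry out of the top bit = 1)
Discarding the end carry: 00010010111
Decimal check:
  01000000000 = 512
  00101101001 = 256 + 64 + 32 + 8 + 1 = 361
  512 - 361 = 151, and 00010010111 = 128 + 16 + 4 + 2 + 1 = 151 ✓



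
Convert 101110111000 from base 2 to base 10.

Sum of powers of 2 for each 1-bit:
2^3 + 2^4 + 2^5 + 2^7 + 2^8 + 2^9 + 2^11
= 8 + 16 + 32 + 128 + 256 + 512 + 2048
= 3000



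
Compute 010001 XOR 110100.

XOR: 1 when bits differ
  010001
^ 110100
--------
  100101
Decimal: 17 ^ 52 = 37



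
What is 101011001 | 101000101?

OR: 1 when either bit is 1
  101011001
| 101000101
-----------
  101011101
Decimal: 345 | 325 = 349



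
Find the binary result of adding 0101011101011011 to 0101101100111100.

Add column by column from the right: bit + bit + carry-in; write the sum mod 2, carry 1 when the sum is 2 or 3.
carry:  1011111011110000
        0101011101011011
+       0101101100111100
------------------------
       01011001010010111
(the carry out of the leftmost column, 0, becomes the leading bit)
Decimal check:
  0101011101011011 = 16384 + 4096 + 1024 + 512 + 256 + 64 + 16 + 8 + 2 + 1 = 22363
  0101101100111100 = 16384 + 4096 + 2048 + 512 + 256 + 32 + 16 + 8 + 4 = 23356
  22363 + 23356 = 45719, and 01011001010010111 = 32768 + 8192 + 4096 + 512 + 128 + 16 + 4 + 2 + 1 = 45719 ✓



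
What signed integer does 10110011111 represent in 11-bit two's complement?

Binary: 10110011111
Sign bit: 1 (negative)
Invert: 01001100000
Add 1:  01001100001
Magnitude: 01001100001 = 512 + 64 + 32 + 1 = 609
Value: -609



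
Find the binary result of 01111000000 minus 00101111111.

Method 1 - Direct subtraction (column by column from the right: bit − bit − borrow-in; if negative, add 2 and borrow 1 from the next column):
borrow: 00011111110
        01111000000
-       00101111111
-------------------
        01001000001

Method 2 - Add two's complement:
Two's complement of 00101111111: invert → 11010000000, add 1 → 11010000001
  01111000000
+ 11010000001
-------------
 101001000001  (end carry out of the top bit = 1)
Discarding the end carry: 01001000001
Decimal check:
  01111000000 = 512 + 256 + 128 + 64 = 960
  00101111111 = 256 + 64 + 32 + 16 + 8 + 4 + 2 + 1 = 383
  960 - 383 = 577, and 01001000001 = 512 + 64 + 1 = 577 ✓



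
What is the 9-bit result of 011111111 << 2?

Original: 011111111 (decimal 255)
Shift left by 2 positions
Append 2 zeros on the right and drop the 2 high bits that overflow the 9-bit width
Result: 111111100 (decimal 508)
Equivalent: 255 << 2 = 255 × 2^2 = 1020, truncated to 9 bits = 508



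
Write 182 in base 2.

Using repeated division by 2:
182 ÷ 2 = 91 remainder 0
91 ÷ 2 = 45 remainder 1
45 ÷ 2 = 22 remainder 1
22 ÷ 2 = 11 remainder 0
11 ÷ 2 = 5 remainder 1
5 ÷ 2 = 2 remainder 1
2 ÷ 2 = 1 remainder 0
1 ÷ 2 = 0 remainder 1
Reading remainders bottom to top: 10110110



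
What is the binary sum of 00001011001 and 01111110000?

Add column by column from the right: bit + bit + carry-in; write the sum mod 2, carry 1 when the sum is 2 or 3.
carry:  11111100000
        00001011001
+       01111110000
-------------------
       010001001001
(the carry out of the leftmost column, 0, becomes the leading bit)
Decimal check:
  00001011001 = 64 + 16 + 8 + 1 = 89
  01111110000 = 512 + 256 + 128 + 64 + 32 + 16 = 1008
  89 + 1008 = 1097, and 010001001001 = 1024 + 64 + 8 + 1 = 1097 ✓



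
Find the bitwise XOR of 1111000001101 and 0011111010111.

XOR: 1 when bits differ
  1111000001101
^ 0011111010111
---------------
  1100111011010
Decimal: 7693 ^ 2007 = 6618



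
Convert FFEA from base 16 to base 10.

Expand by place value (powers of 16):
Digit values: F = 15, E = 14, A = 10
FFEA = 15 × 16^3 + 15 × 16^2 + 14 × 16^1 + 10 × 16^0
= 15 × 4096 + 15 × 256 + 14 × 16 + 10 × 1
= 61440 + 3840 + 224 + 10
= 65514



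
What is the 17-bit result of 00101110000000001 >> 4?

Original: 00101110000000001 (decimal 23553)
Shift right by 4 positions
Drop the 4 low bits; fill with zeros on the left
Result: 00000010111000000 (decimal 1472)
Equivalent: 23553 >> 4 = 23553 ÷ 2^4 = 1472



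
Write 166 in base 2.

Using repeated division by 2:
166 ÷ 2 = 83 remainder 0
83 ÷ 2 = 41 remainder 1
41 ÷ 2 = 20 remainder 1
20 ÷ 2 = 10 remainder 0
10 ÷ 2 = 5 remainder 0
5 ÷ 2 = 2 remainder 1
2 ÷ 2 = 1 remainder 0
1 ÷ 2 = 0 remainder 1
Reading remainders bottom to top: 10100110



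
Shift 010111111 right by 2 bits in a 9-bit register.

Original: 010111111 (decimal 191)
Shift right by 2 positions
Drop the 2 low bits; fill with zeros on the left
Result: 000101111 (decimal 47)
Equivalent: 191 >> 2 = 191 ÷ 2^2 = 47



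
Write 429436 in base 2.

Using repeated division by 2:
429436 ÷ 2 = 214718 remainder 0
214718 ÷ 2 = 107359 remainder 0
107359 ÷ 2 = 53679 remainder 1
53679 ÷ 2 = 26839 remainder 1
26839 ÷ 2 = 13419 remainder 1
13419 ÷ 2 = 6709 remainder 1
6709 ÷ 2 = 3354 remainder 1
3354 ÷ 2 = 1677 remainder 0
1677 ÷ 2 = 838 remainder 1
838 ÷ 2 = 419 remainder 0
419 ÷ 2 = 209 remainder 1
209 ÷ 2 = 104 remainder 1
104 ÷ 2 = 52 remainder 0
52 ÷ 2 = 26 remainder 0
26 ÷ 2 = 13 remainder 0
13 ÷ 2 = 6 remainder 1
6 ÷ 2 = 3 remainder 0
3 ÷ 2 = 1 remainder 1
1 ÷ 2 = 0 remainder 1
Reading remainders bottom to top: 1101000110101111100



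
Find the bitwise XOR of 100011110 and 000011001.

XOR: 1 when bits differ
  100011110
^ 000011001
-----------
  100000111
Decimal: 286 ^ 25 = 263



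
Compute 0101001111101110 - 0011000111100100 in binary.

Method 1 - Direct subtraction (column by column from the right: bit − bit − borrow-in; if negative, add 2 and borrow 1 from the next column):
borrow: 0100000000000000
        0101001111101110
-       0011000111100100
------------------------
        0010001000001010

Method 2 - Add two's complement:
Two's complement of 0011000111100100: invert → 1100111000011011, add 1 → 1100111000011100
  0101001111101110
+ 1100111000011100
------------------
 10010001000001010  (end carry out of the top bit = 1)
Discarding the end carry: 0010001000001010
Decimal check:
  0101001111101110 = 16384 + 4096 + 512 + 256 + 128 + 64 + 32 + 8 + 4 + 2 = 21486
  0011000111100100 = 8192 + 4096 + 256 + 128 + 64 + 32 + 4 = 12772
  21486 - 12772 = 8714, and 0010001000001010 = 8192 + 512 + 8 + 2 = 8714 ✓



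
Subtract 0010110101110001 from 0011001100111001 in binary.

Method 1 - Direct subtraction (column by column from the right: bit − bit − borrow-in; if negative, add 2 and borrow 1 from the next column):
borrow: 0001101110000000
        0011001100111001
-       0010110101110001
------------------------
        0000010111001000

Method 2 - Add two's complement:
Two's complement of 0010110101110001: invert → 1101001010001110, add 1 → 1101001010001111
  0011001100111001
+ 1101001010001111
------------------
 10000010111001000  (end carry out of the top bit = 1)
Discarding the end carry: 0000010111001000
Decimal check:
  0011001100111001 = 8192 + 4096 + 512 + 256 + 32 + 16 + 8 + 1 = 13113
  0010110101110001 = 8192 + 2048 + 1024 + 256 + 64 + 32 + 16 + 1 = 11633
  13113 - 11633 = 1480, and 0000010111001000 = 1024 + 256 + 128 + 64 + 8 = 1480 ✓



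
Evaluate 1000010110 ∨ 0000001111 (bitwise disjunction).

OR: 1 when either bit is 1
  1000010110
| 0000001111
------------
  1000011111
Decimal: 534 | 15 = 543



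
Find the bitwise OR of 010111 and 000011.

OR: 1 when either bit is 1
  010111
| 000011
--------
  010111
Decimal: 23 | 3 = 23



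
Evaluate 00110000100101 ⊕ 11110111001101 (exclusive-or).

XOR: 1 when bits differ
  00110000100101
^ 11110111001101
----------------
  11000111101000
Decimal: 3109 ^ 15821 = 12776



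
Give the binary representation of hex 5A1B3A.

Convert each hex digit to 4 bits:
  5 = 0101
  A = 1010
  1 = 0001
  B = 1011
  3 = 0011
  A = 1010
Concatenate: 010110100001101100111010



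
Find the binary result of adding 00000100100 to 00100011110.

Add column by column from the right: bit + bit + carry-in; write the sum mod 2, carry 1 when the sum is 2 or 3.
carry:  00001111000
        00000100100
+       00100011110
-------------------
       000101000010
(the carry out of the leftmost column, 0, becomes the leading bit)
Decimal check:
  00000100100 = 32 + 4 = 36
  00100011110 = 256 + 16 + 8 + 4 + 2 = 286
  36 + 286 = 322, and 000101000010 = 256 + 64 + 2 = 322 ✓



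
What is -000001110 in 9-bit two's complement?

Original: 000001110
Step 1 - Invert all bits: 111110001
Step 2 - Add 1: 111110010
Verification: 000001110 + 111110010 = 1000000000; discarding the end carry (carry out of the top bit) leaves the 9-bit value 000000000, as required for x + (-x)



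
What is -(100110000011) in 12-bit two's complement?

Original (sign bit 1, negative): 100110000011
Step 1 - Invert all bits: 011001111100
Step 2 - Add 1: 011001111101
Verification: 100110000011 + 011001111101 = 1000000000000; discarding the end carry (carry out of the top bit) leaves the 12-bit value 000000000000, as required for x + (-x)



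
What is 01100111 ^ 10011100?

XOR: 1 when bits differ
  01100111
^ 10011100
----------
  11111011
Decimal: 103 ^ 156 = 251



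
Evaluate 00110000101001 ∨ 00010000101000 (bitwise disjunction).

OR: 1 when either bit is 1
  00110000101001
| 00010000101000
----------------
  00110000101001
Decimal: 3113 | 1064 = 3113



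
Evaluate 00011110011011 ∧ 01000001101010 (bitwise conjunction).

AND: 1 only when both bits are 1
  00011110011011
& 01000001101010
----------------
  00000000001010
Decimal: 1947 & 4202 = 10



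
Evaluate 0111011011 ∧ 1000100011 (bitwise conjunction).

AND: 1 only when both bits are 1
  0111011011
& 1000100011
------------
  0000000011
Decimal: 475 & 547 = 3



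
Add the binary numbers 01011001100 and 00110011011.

Add column by column from the right: bit + bit + carry-in; write the sum mod 2, carry 1 when the sum is 2 or 3.
carry:  11100110000
        01011001100
+       00110011011
-------------------
       010001100111
(the carry out of the leftmost column, 0, becomes the leading bit)
Decimal check:
  01011001100 = 512 + 128 + 64 + 8 + 4 = 716
  00110011011 = 256 + 128 + 16 + 8 + 2 + 1 = 411
  716 + 411 = 1127, and 010001100111 = 1024 + 64 + 32 + 4 + 2 + 1 = 1127 ✓



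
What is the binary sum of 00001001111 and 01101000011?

Add column by column from the right: bit + bit + carry-in; write the sum mod 2, carry 1 when the sum is 2 or 3.
carry:  00010011110
        00001001111
+       01101000011
-------------------
       001110010010
(the carry out of the leftmost column, 0, becomes the leading bit)
Decimal check:
  00001001111 = 64 + 8 + 4 + 2 + 1 = 79
  01101000011 = 512 + 256 + 64 + 2 + 1 = 835
  79 + 835 = 914, and 001110010010 = 512 + 256 + 128 + 16 + 2 = 914 ✓



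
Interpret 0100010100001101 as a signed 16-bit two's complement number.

Binary: 0100010100001101
Sign bit: 0 (non-negative)
Read directly as an unsigned value:
0100010100001101 = 16384 + 1024 + 256 + 8 + 4 + 1 = 17677
Value: 17677



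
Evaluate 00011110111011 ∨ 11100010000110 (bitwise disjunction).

OR: 1 when either bit is 1
  00011110111011
| 11100010000110
----------------
  11111110111111
Decimal: 1979 | 14470 = 16319



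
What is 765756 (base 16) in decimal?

Expand by place value (powers of 16):
765756 = 7 × 16^5 + 6 × 16^4 + 5 × 16^3 + 7 × 16^2 + 5 × 16^1 + 6 × 16^0
= 7 × 1048576 + 6 × 65536 + 5 × 4096 + 7 × 256 + 5 × 16 + 6 × 1
= 7340032 + 393216 + 20480 + 1792 + 80 + 6
= 7755606



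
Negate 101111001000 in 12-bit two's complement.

Original (sign bit 1, negative): 101111001000
Step 1 - Invert all bits: 010000110111
Step 2 - Add 1: 010000111000
Verification: 101111001000 + 010000111000 = 1000000000000; discarding the end carry (carry out of the top bit) leaves the 12-bit value 000000000000, as required for x + (-x)



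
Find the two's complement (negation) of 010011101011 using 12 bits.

Original: 010011101011
Step 1 - Invert all bits: 101100010100
Step 2 - Add 1: 101100010101
Verification: 010011101011 + 101100010101 = 1000000000000; discarding the end carry (carry out of the top bit) leaves the 12-bit value 000000000000, as required for x + (-x)



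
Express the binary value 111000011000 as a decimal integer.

Sum of powers of 2 for each 1-bit:
2^3 + 2^4 + 2^9 + 2^10 + 2^11
= 8 + 16 + 512 + 1024 + 2048
= 3608



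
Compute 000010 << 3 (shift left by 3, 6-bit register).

Original: 000010 (decimal 2)
Shift left by 3 positions
Append 3 zeros on the right
Result: 010000 (decimal 16)
Equivalent: 2 << 3 = 2 × 2^3 = 16



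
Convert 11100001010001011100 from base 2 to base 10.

Sum of powers of 2 for each 1-bit:
2^2 + 2^3 + 2^4 + 2^6 + 2^10 + 2^12 + 2^17 + 2^18 + 2^19
= 4 + 8 + 16 + 64 + 1024 + 4096 + 131072 + 262144 + 524288
= 922716



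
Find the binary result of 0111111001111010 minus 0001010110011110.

Method 1 - Direct subtraction (column by column from the right: bit − bit − borrow-in; if negative, add 2 and borrow 1 from the next column):
borrow: 0000001100111000
        0111111001111010
-       0001010110011110
------------------------
        0110100011011100

Method 2 - Add two's complement:
Two's complement of 0001010110011110: invert → 1110101001100001, add 1 → 1110101001100010
  0111111001111010
+ 1110101001100010
------------------
 10110100011011100  (end carry out of the top bit = 1)
Discarding the end carry: 0110100011011100
Decimal check:
  0111111001111010 = 16384 + 8192 + 4096 + 2048 + 1024 + 512 + 64 + 32 + 16 + 8 + 2 = 32378
  0001010110011110 = 4096 + 1024 + 256 + 128 + 16 + 8 + 4 + 2 = 5534
  32378 - 5534 = 26844, and 0110100011011100 = 16384 + 8192 + 2048 + 128 + 64 + 16 + 8 + 4 = 26844 ✓



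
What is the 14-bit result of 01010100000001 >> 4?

Original: 01010100000001 (decimal 5377)
Shift right by 4 positions
Drop the 4 low bits; fill with zeros on the left
Result: 00000101010000 (decimal 336)
Equivalent: 5377 >> 4 = 5377 ÷ 2^4 = 336



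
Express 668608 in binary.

Using repeated division by 2:
668608 ÷ 2 = 334304 remainder 0
334304 ÷ 2 = 167152 remainder 0
167152 ÷ 2 = 83576 remainder 0
83576 ÷ 2 = 41788 remainder 0
41788 ÷ 2 = 20894 remainder 0
20894 ÷ 2 = 10447 remainder 0
10447 ÷ 2 = 5223 remainder 1
5223 ÷ 2 = 2611 remainder 1
2611 ÷ 2 = 1305 remainder 1
1305 ÷ 2 = 652 remainder 1
652 ÷ 2 = 326 remainder 0
326 ÷ 2 = 163 remainder 0
163 ÷ 2 = 81 remainder 1
81 ÷ 2 = 40 remainder 1
40 ÷ 2 = 20 remainder 0
20 ÷ 2 = 10 remainder 0
10 ÷ 2 = 5 remainder 0
5 ÷ 2 = 2 remainder 1
2 ÷ 2 = 1 remainder 0
1 ÷ 2 = 0 remainder 1
Reading remainders bottom to top: 10100011001111000000

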